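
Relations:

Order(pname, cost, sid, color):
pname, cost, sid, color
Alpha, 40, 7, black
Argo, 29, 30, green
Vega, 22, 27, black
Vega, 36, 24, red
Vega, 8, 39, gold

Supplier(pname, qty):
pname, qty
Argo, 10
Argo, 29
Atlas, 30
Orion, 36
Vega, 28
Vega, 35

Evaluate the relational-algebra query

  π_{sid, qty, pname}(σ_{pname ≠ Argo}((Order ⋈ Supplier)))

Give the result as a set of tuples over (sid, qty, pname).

Natural join on pname: {(Argo, 29, 30, green, 10), (Argo, 29, 30, green, 29), (Vega, 22, 27, black, 28), (Vega, 22, 27, black, 35), (Vega, 36, 24, red, 28), (Vega, 36, 24, red, 35), (Vega, 8, 39, gold, 28), (Vega, 8, 39, gold, 35)}
σ[pname ≠ Argo]: keep tuples satisfying pname ≠ Argo → {(Vega, 22, 27, black, 28), (Vega, 22, 27, black, 35), (Vega, 36, 24, red, 28), (Vega, 36, 24, red, 35), (Vega, 8, 39, gold, 28), (Vega, 8, 39, gold, 35)}
Keep only column(s) sid, qty, pname: {(24, 28, Vega), (24, 35, Vega), (27, 28, Vega), (27, 35, Vega), (39, 28, Vega), (39, 35, Vega)}

{(24, 28, Vega), (24, 35, Vega), (27, 28, Vega), (27, 35, Vega), (39, 28, Vega), (39, 35, Vega)}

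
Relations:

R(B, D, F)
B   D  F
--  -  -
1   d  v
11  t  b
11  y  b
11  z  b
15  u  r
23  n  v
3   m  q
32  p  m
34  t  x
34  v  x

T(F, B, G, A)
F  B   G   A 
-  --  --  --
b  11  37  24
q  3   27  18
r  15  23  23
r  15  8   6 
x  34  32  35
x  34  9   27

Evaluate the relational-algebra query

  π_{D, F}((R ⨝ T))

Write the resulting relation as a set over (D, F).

{(m, q), (t, b), (t, x), (u, r), (v, x), (y, b), (z, b)}

R ⋈ T (natural join on B, F): {(11, t, b, 37, 24), (11, y, b, 37, 24), (11, z, b, 37, 24), (15, u, r, 23, 23), (15, u, r, 8, 6), (3, m, q, 27, 18), (34, t, x, 32, 35), (34, t, x, 9, 27), (34, v, x, 32, 35), (34, v, x, 9, 27)}
Projecting to D, F (3 duplicate(s) eliminated): {(m, q), (t, b), (t, x), (u, r), (v, x), (y, b), (z, b)}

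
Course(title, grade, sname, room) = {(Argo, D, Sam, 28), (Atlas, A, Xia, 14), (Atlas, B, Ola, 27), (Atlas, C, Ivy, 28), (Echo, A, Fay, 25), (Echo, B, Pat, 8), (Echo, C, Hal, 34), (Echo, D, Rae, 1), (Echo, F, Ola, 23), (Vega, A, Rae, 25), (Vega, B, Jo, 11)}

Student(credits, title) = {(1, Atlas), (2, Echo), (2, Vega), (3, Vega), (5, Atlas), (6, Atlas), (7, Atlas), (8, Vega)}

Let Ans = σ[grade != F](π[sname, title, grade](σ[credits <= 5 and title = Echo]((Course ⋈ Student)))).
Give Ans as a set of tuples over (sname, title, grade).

{(Fay, Echo, A), (Hal, Echo, C), (Pat, Echo, B), (Rae, Echo, D)}

Natural join on title: {(Atlas, A, Xia, 14, 1), (Atlas, A, Xia, 14, 5), (Atlas, A, Xia, 14, 6), (Atlas, A, Xia, 14, 7), (Atlas, B, Ola, 27, 1), (Atlas, B, Ola, 27, 5), (Atlas, B, Ola, 27, 6), (Atlas, B, Ola, 27, 7), (Atlas, C, Ivy, 28, 1), (Atlas, C, Ivy, 28, 5), (Atlas, C, Ivy, 28, 6), (Atlas, C, Ivy, 28, 7), (Echo, A, Fay, 25, 2), (Echo, B, Pat, 8, 2), (Echo, C, Hal, 34, 2), (Echo, D, Rae, 1, 2), (Echo, F, Ola, 23, 2), (Vega, A, Rae, 25, 2), (Vega, A, Rae, 25, 3), (Vega, A, Rae, 25, 8), (Vega, B, Jo, 11, 2), (Vega, B, Jo, 11, 3), (Vega, B, Jo, 11, 8)}
σ[credits <= 5 and title = Echo]: keep tuples satisfying credits <= 5 and title = Echo → {(Echo, A, Fay, 25, 2), (Echo, B, Pat, 8, 2), (Echo, C, Hal, 34, 2), (Echo, D, Rae, 1, 2), (Echo, F, Ola, 23, 2)}
π_{sname, title, grade} gives {(Fay, Echo, A), (Hal, Echo, C), (Ola, Echo, F), (Pat, Echo, B), (Rae, Echo, D)}.
σ[grade != F]: keep tuples satisfying grade != F → {(Fay, Echo, A), (Hal, Echo, C), (Pat, Echo, B), (Rae, Echo, D)}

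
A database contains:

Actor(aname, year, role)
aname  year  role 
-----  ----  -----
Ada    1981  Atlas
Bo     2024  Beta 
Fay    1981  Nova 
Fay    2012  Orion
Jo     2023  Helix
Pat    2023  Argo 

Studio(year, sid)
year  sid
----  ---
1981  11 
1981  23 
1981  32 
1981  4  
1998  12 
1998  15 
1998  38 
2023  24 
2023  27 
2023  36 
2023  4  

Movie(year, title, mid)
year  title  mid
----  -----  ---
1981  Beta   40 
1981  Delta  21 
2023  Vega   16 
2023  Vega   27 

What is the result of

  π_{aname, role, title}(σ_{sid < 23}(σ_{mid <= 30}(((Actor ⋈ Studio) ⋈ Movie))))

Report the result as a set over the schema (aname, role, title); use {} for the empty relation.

{(Ada, Atlas, Delta), (Fay, Nova, Delta), (Jo, Helix, Vega), (Pat, Argo, Vega)}

Joining Actor and Studio on year yields {(Ada, 1981, Atlas, 11), (Ada, 1981, Atlas, 23), (Ada, 1981, Atlas, 32), (Ada, 1981, Atlas, 4), (Fay, 1981, Nova, 11), (Fay, 1981, Nova, 23), (Fay, 1981, Nova, 32), (Fay, 1981, Nova, 4), (Jo, 2023, Helix, 24), (Jo, 2023, Helix, 27), (Jo, 2023, Helix, 36), (Jo, 2023, Helix, 4), (Pat, 2023, Argo, 24), (Pat, 2023, Argo, 27), (Pat, 2023, Argo, 36), (Pat, 2023, Argo, 4)}.
Joining (Actor ⋈ Studio) and Movie on year yields {(Ada, 1981, Atlas, 11, Beta, 40), (Ada, 1981, Atlas, 11, Delta, 21), (Ada, 1981, Atlas, 23, Beta, 40), (Ada, 1981, Atlas, 23, Delta, 21), (Ada, 1981, Atlas, 32, Beta, 40), (Ada, 1981, Atlas, 32, Delta, 21), (Ada, 1981, Atlas, 4, Beta, 40), (Ada, 1981, Atlas, 4, Delta, 21), (Fay, 1981, Nova, 11, Beta, 40), (Fay, 1981, Nova, 11, Delta, 21), (Fay, 1981, Nova, 23, Beta, 40), (Fay, 1981, Nova, 23, Delta, 21), (Fay, 1981, Nova, 32, Beta, 40), (Fay, 1981, Nova, 32, Delta, 21), (Fay, 1981, Nova, 4, Beta, 40), (Fay, 1981, Nova, 4, Delta, 21), (Jo, 2023, Helix, 24, Vega, 16), (Jo, 2023, Helix, 24, Vega, 27), (Jo, 2023, Helix, 27, Vega, 16), (Jo, 2023, Helix, 27, Vega, 27), (Jo, 2023, Helix, 36, Vega, 16), (Jo, 2023, Helix, 36, Vega, 27), (Jo, 2023, Helix, 4, Vega, 16), (Jo, 2023, Helix, 4, Vega, 27), (Pat, 2023, Argo, 24, Vega, 16), (Pat, 2023, Argo, 24, Vega, 27), (Pat, 2023, Argo, 27, Vega, 16), (Pat, 2023, Argo, 27, Vega, 27), (Pat, 2023, Argo, 36, Vega, 16), (Pat, 2023, Argo, 36, Vega, 27), (Pat, 2023, Argo, 4, Vega, 16), (Pat, 2023, Argo, 4, Vega, 27)}.
Apply σ_{mid <= 30}; surviving tuples: {(Ada, 1981, Atlas, 11, Delta, 21), (Ada, 1981, Atlas, 23, Delta, 21), (Ada, 1981, Atlas, 32, Delta, 21), (Ada, 1981, Atlas, 4, Delta, 21), (Fay, 1981, Nova, 11, Delta, 21), (Fay, 1981, Nova, 23, Delta, 21), (Fay, 1981, Nova, 32, Delta, 21), (Fay, 1981, Nova, 4, Delta, 21), (Jo, 2023, Helix, 24, Vega, 16), (Jo, 2023, Helix, 24, Vega, 27), (Jo, 2023, Helix, 27, Vega, 16), (Jo, 2023, Helix, 27, Vega, 27), (Jo, 2023, Helix, 36, Vega, 16), (Jo, 2023, Helix, 36, Vega, 27), (Jo, 2023, Helix, 4, Vega, 16), (Jo, 2023, Helix, 4, Vega, 27), (Pat, 2023, Argo, 24, Vega, 16), (Pat, 2023, Argo, 24, Vega, 27), (Pat, 2023, Argo, 27, Vega, 16), (Pat, 2023, Argo, 27, Vega, 27), (Pat, 2023, Argo, 36, Vega, 16), (Pat, 2023, Argo, 36, Vega, 27), (Pat, 2023, Argo, 4, Vega, 16), (Pat, 2023, Argo, 4, Vega, 27)}
Apply σ_{sid < 23}; surviving tuples: {(Ada, 1981, Atlas, 11, Delta, 21), (Ada, 1981, Atlas, 4, Delta, 21), (Fay, 1981, Nova, 11, Delta, 21), (Fay, 1981, Nova, 4, Delta, 21), (Jo, 2023, Helix, 4, Vega, 16), (Jo, 2023, Helix, 4, Vega, 27), (Pat, 2023, Argo, 4, Vega, 16), (Pat, 2023, Argo, 4, Vega, 27)}
π_{aname, role, title} gives {(Ada, Atlas, Delta), (Fay, Nova, Delta), (Jo, Helix, Vega), (Pat, Argo, Vega)} (4 duplicate(s) eliminated).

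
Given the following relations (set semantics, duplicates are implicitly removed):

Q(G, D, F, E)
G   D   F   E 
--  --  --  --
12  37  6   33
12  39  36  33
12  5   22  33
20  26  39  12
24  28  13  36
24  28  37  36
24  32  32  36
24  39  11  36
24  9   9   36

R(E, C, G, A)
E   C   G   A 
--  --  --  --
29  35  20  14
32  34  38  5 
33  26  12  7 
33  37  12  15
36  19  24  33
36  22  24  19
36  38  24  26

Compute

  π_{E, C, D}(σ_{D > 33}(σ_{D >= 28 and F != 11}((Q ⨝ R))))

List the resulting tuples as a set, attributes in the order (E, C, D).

Q ⋈ R (natural join on G, E): {(12, 37, 6, 33, 26, 7), (12, 37, 6, 33, 37, 15), (12, 39, 36, 33, 26, 7), (12, 39, 36, 33, 37, 15), (12, 5, 22, 33, 26, 7), (12, 5, 22, 33, 37, 15), (24, 28, 13, 36, 19, 33), (24, 28, 13, 36, 22, 19), (24, 28, 13, 36, 38, 26), (24, 28, 37, 36, 19, 33), (24, 28, 37, 36, 22, 19), (24, 28, 37, 36, 38, 26), (24, 32, 32, 36, 19, 33), (24, 32, 32, 36, 22, 19), (24, 32, 32, 36, 38, 26), (24, 39, 11, 36, 19, 33), (24, 39, 11, 36, 22, 19), (24, 39, 11, 36, 38, 26), (24, 9, 9, 36, 19, 33), (24, 9, 9, 36, 22, 19), (24, 9, 9, 36, 38, 26)}
Filtering on D >= 28 and F != 11 leaves {(12, 37, 6, 33, 26, 7), (12, 37, 6, 33, 37, 15), (12, 39, 36, 33, 26, 7), (12, 39, 36, 33, 37, 15), (24, 28, 13, 36, 19, 33), (24, 28, 13, 36, 22, 19), (24, 28, 13, 36, 38, 26), (24, 28, 37, 36, 19, 33), (24, 28, 37, 36, 22, 19), (24, 28, 37, 36, 38, 26), (24, 32, 32, 36, 19, 33), (24, 32, 32, 36, 22, 19), (24, 32, 32, 36, 38, 26)}.
Filtering on D > 33 leaves {(12, 37, 6, 33, 26, 7), (12, 37, 6, 33, 37, 15), (12, 39, 36, 33, 26, 7), (12, 39, 36, 33, 37, 15)}.
Projecting to E, C, D: {(33, 26, 37), (33, 26, 39), (33, 37, 37), (33, 37, 39)}

{(33, 26, 37), (33, 26, 39), (33, 37, 37), (33, 37, 39)}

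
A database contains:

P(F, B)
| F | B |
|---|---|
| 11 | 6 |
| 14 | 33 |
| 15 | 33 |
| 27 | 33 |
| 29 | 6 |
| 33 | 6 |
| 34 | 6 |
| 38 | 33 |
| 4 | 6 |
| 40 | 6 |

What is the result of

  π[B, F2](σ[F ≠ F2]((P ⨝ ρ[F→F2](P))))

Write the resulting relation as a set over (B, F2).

{(33, 14), (33, 15), (33, 27), (33, 38), (6, 11), (6, 29), (6, 33), (6, 34), (6, 4), (6, 40)}

ρ[F→F2]: schema becomes (F2, B); tuples unchanged.
Joining P and ρ[F→F2](P) on B yields {(11, 6, 11), (11, 6, 29), (11, 6, 33), (11, 6, 34), (11, 6, 4), (11, 6, 40), (14, 33, 14), (14, 33, 15), (14, 33, 27), (14, 33, 38), (15, 33, 14), (15, 33, 15), (15, 33, 27), (15, 33, 38), (27, 33, 14), (27, 33, 15), (27, 33, 27), (27, 33, 38), (29, 6, 11), (29, 6, 29), (29, 6, 33), (29, 6, 34), (29, 6, 4), (29, 6, 40), (33, 6, 11), (33, 6, 29), (33, 6, 33), (33, 6, 34), (33, 6, 4), (33, 6, 40), (34, 6, 11), (34, 6, 29), (34, 6, 33), (34, 6, 34), (34, 6, 4), (34, 6, 40), (38, 33, 14), (38, 33, 15), (38, 33, 27), (38, 33, 38), (4, 6, 11), (4, 6, 29), (4, 6, 33), (4, 6, 34), (4, 6, 4), (4, 6, 40), (40, 6, 11), (40, 6, 29), (40, 6, 33), (40, 6, 34), (40, 6, 4), (40, 6, 40)}.
Apply σ_{F ≠ F2}; surviving tuples: {(11, 6, 29), (11, 6, 33), (11, 6, 34), (11, 6, 4), (11, 6, 40), (14, 33, 15), (14, 33, 27), (14, 33, 38), (15, 33, 14), (15, 33, 27), (15, 33, 38), (27, 33, 14), (27, 33, 15), (27, 33, 38), (29, 6, 11), (29, 6, 33), (29, 6, 34), (29, 6, 4), (29, 6, 40), (33, 6, 11), (33, 6, 29), (33, 6, 34), (33, 6, 4), (33, 6, 40), (34, 6, 11), (34, 6, 29), (34, 6, 33), (34, 6, 4), (34, 6, 40), (38, 33, 14), (38, 33, 15), (38, 33, 27), (4, 6, 11), (4, 6, 29), (4, 6, 33), (4, 6, 34), (4, 6, 40), (40, 6, 11), (40, 6, 29), (40, 6, 33), (40, 6, 34), (40, 6, 4)}
Keep only column(s) B, F2 (32 duplicate(s) eliminated): {(33, 14), (33, 15), (33, 27), (33, 38), (6, 11), (6, 29), (6, 33), (6, 34), (6, 4), (6, 40)}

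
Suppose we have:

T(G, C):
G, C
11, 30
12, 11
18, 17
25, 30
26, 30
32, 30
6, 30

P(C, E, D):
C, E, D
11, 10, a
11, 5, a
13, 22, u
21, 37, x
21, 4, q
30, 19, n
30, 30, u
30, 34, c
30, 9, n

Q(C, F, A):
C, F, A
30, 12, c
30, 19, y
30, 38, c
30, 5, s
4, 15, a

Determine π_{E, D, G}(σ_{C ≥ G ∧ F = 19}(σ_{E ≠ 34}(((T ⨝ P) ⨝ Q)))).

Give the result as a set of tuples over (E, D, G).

Joining T and P on C yields {(11, 30, 19, n), (11, 30, 30, u), (11, 30, 34, c), (11, 30, 9, n), (12, 11, 10, a), (12, 11, 5, a), (25, 30, 19, n), (25, 30, 30, u), (25, 30, 34, c), (25, 30, 9, n), (26, 30, 19, n), (26, 30, 30, u), (26, 30, 34, c), (26, 30, 9, n), (32, 30, 19, n), (32, 30, 30, u), (32, 30, 34, c), (32, 30, 9, n), (6, 30, 19, n), (6, 30, 30, u), (6, 30, 34, c), (6, 30, 9, n)}.
Joining (T ⨝ P) and Q on C yields {(11, 30, 19, n, 12, c), (11, 30, 19, n, 19, y), (11, 30, 19, n, 38, c), (11, 30, 19, n, 5, s), (11, 30, 30, u, 12, c), (11, 30, 30, u, 19, y), (11, 30, 30, u, 38, c), (11, 30, 30, u, 5, s), (11, 30, 34, c, 12, c), (11, 30, 34, c, 19, y), (11, 30, 34, c, 38, c), (11, 30, 34, c, 5, s), (11, 30, 9, n, 12, c), (11, 30, 9, n, 19, y), (11, 30, 9, n, 38, c), (11, 30, 9, n, 5, s), (25, 30, 19, n, 12, c), (25, 30, 19, n, 19, y), (25, 30, 19, n, 38, c), (25, 30, 19, n, 5, s), (25, 30, 30, u, 12, c), (25, 30, 30, u, 19, y), (25, 30, 30, u, 38, c), (25, 30, 30, u, 5, s), (25, 30, 34, c, 12, c), (25, 30, 34, c, 19, y), (25, 30, 34, c, 38, c), (25, 30, 34, c, 5, s), (25, 30, 9, n, 12, c), (25, 30, 9, n, 19, y), (25, 30, 9, n, 38, c), (25, 30, 9, n, 5, s), (26, 30, 19, n, 12, c), (26, 30, 19, n, 19, y), (26, 30, 19, n, 38, c), (26, 30, 19, n, 5, s), (26, 30, 30, u, 12, c), (26, 30, 30, u, 19, y), (26, 30, 30, u, 38, c), (26, 30, 30, u, 5, s), (26, 30, 34, c, 12, c), (26, 30, 34, c, 19, y), (26, 30, 34, c, 38, c), (26, 30, 34, c, 5, s), (26, 30, 9, n, 12, c), (26, 30, 9, n, 19, y), (26, 30, 9, n, 38, c), (26, 30, 9, n, 5, s), (32, 30, 19, n, 12, c), (32, 30, 19, n, 19, y), (32, 30, 19, n, 38, c), (32, 30, 19, n, 5, s), (32, 30, 30, u, 12, c), (32, 30, 30, u, 19, y), (32, 30, 30, u, 38, c), (32, 30, 30, u, 5, s), (32, 30, 34, c, 12, c), (32, 30, 34, c, 19, y), (32, 30, 34, c, 38, c), (32, 30, 34, c, 5, s), (32, 30, 9, n, 12, c), (32, 30, 9, n, 19, y), (32, 30, 9, n, 38, c), (32, 30, 9, n, 5, s), (6, 30, 19, n, 12, c), (6, 30, 19, n, 19, y), (6, 30, 19, n, 38, c), (6, 30, 19, n, 5, s), (6, 30, 30, u, 12, c), (6, 30, 30, u, 19, y), (6, 30, 30, u, 38, c), (6, 30, 30, u, 5, s), (6, 30, 34, c, 12, c), (6, 30, 34, c, 19, y), (6, 30, 34, c, 38, c), (6, 30, 34, c, 5, s), (6, 30, 9, n, 12, c), (6, 30, 9, n, 19, y), (6, 30, 9, n, 38, c), (6, 30, 9, n, 5, s)}.
Selection E ≠ 34: {(11, 30, 19, n, 12, c), (11, 30, 19, n, 19, y), (11, 30, 19, n, 38, c), (11, 30, 19, n, 5, s), (11, 30, 30, u, 12, c), (11, 30, 30, u, 19, y), (11, 30, 30, u, 38, c), (11, 30, 30, u, 5, s), (11, 30, 9, n, 12, c), (11, 30, 9, n, 19, y), (11, 30, 9, n, 38, c), (11, 30, 9, n, 5, s), (25, 30, 19, n, 12, c), (25, 30, 19, n, 19, y), (25, 30, 19, n, 38, c), (25, 30, 19, n, 5, s), (25, 30, 30, u, 12, c), (25, 30, 30, u, 19, y), (25, 30, 30, u, 38, c), (25, 30, 30, u, 5, s), (25, 30, 9, n, 12, c), (25, 30, 9, n, 19, y), (25, 30, 9, n, 38, c), (25, 30, 9, n, 5, s), (26, 30, 19, n, 12, c), (26, 30, 19, n, 19, y), (26, 30, 19, n, 38, c), (26, 30, 19, n, 5, s), (26, 30, 30, u, 12, c), (26, 30, 30, u, 19, y), (26, 30, 30, u, 38, c), (26, 30, 30, u, 5, s), (26, 30, 9, n, 12, c), (26, 30, 9, n, 19, y), (26, 30, 9, n, 38, c), (26, 30, 9, n, 5, s), (32, 30, 19, n, 12, c), (32, 30, 19, n, 19, y), (32, 30, 19, n, 38, c), (32, 30, 19, n, 5, s), (32, 30, 30, u, 12, c), (32, 30, 30, u, 19, y), (32, 30, 30, u, 38, c), (32, 30, 30, u, 5, s), (32, 30, 9, n, 12, c), (32, 30, 9, n, 19, y), (32, 30, 9, n, 38, c), (32, 30, 9, n, 5, s), (6, 30, 19, n, 12, c), (6, 30, 19, n, 19, y), (6, 30, 19, n, 38, c), (6, 30, 19, n, 5, s), (6, 30, 30, u, 12, c), (6, 30, 30, u, 19, y), (6, 30, 30, u, 38, c), (6, 30, 30, u, 5, s), (6, 30, 9, n, 12, c), (6, 30, 9, n, 19, y), (6, 30, 9, n, 38, c), (6, 30, 9, n, 5, s)}
Selection C ≥ G ∧ F = 19: {(11, 30, 19, n, 19, y), (11, 30, 30, u, 19, y), (11, 30, 9, n, 19, y), (25, 30, 19, n, 19, y), (25, 30, 30, u, 19, y), (25, 30, 9, n, 19, y), (26, 30, 19, n, 19, y), (26, 30, 30, u, 19, y), (26, 30, 9, n, 19, y), (6, 30, 19, n, 19, y), (6, 30, 30, u, 19, y), (6, 30, 9, n, 19, y)}
Keep only column(s) E, D, G: {(19, n, 11), (19, n, 25), (19, n, 26), (19, n, 6), (30, u, 11), (30, u, 25), (30, u, 26), (30, u, 6), (9, n, 11), (9, n, 25), (9, n, 26), (9, n, 6)}

{(19, n, 11), (19, n, 25), (19, n, 26), (19, n, 6), (30, u, 11), (30, u, 25), (30, u, 26), (30, u, 6), (9, n, 11), (9, n, 25), (9, n, 26), (9, n, 6)}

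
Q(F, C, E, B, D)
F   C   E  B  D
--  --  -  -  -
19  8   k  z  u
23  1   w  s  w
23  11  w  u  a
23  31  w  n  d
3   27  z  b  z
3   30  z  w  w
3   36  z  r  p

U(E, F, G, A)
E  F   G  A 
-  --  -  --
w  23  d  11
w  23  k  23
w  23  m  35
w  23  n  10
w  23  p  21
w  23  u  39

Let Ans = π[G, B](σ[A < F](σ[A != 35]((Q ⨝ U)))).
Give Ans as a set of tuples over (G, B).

{(d, n), (d, s), (d, u), (n, n), (n, s), (n, u), (p, n), (p, s), (p, u)}

Natural join on F, E: {(23, 1, w, s, w, d, 11), (23, 1, w, s, w, k, 23), (23, 1, w, s, w, m, 35), (23, 1, w, s, w, n, 10), (23, 1, w, s, w, p, 21), (23, 1, w, s, w, u, 39), (23, 11, w, u, a, d, 11), (23, 11, w, u, a, k, 23), (23, 11, w, u, a, m, 35), (23, 11, w, u, a, n, 10), (23, 11, w, u, a, p, 21), (23, 11, w, u, a, u, 39), (23, 31, w, n, d, d, 11), (23, 31, w, n, d, k, 23), (23, 31, w, n, d, m, 35), (23, 31, w, n, d, n, 10), (23, 31, w, n, d, p, 21), (23, 31, w, n, d, u, 39)}
Filtering on A != 35 leaves {(23, 1, w, s, w, d, 11), (23, 1, w, s, w, k, 23), (23, 1, w, s, w, n, 10), (23, 1, w, s, w, p, 21), (23, 1, w, s, w, u, 39), (23, 11, w, u, a, d, 11), (23, 11, w, u, a, k, 23), (23, 11, w, u, a, n, 10), (23, 11, w, u, a, p, 21), (23, 11, w, u, a, u, 39), (23, 31, w, n, d, d, 11), (23, 31, w, n, d, k, 23), (23, 31, w, n, d, n, 10), (23, 31, w, n, d, p, 21), (23, 31, w, n, d, u, 39)}.
Filtering on A < F leaves {(23, 1, w, s, w, d, 11), (23, 1, w, s, w, n, 10), (23, 1, w, s, w, p, 21), (23, 11, w, u, a, d, 11), (23, 11, w, u, a, n, 10), (23, 11, w, u, a, p, 21), (23, 31, w, n, d, d, 11), (23, 31, w, n, d, n, 10), (23, 31, w, n, d, p, 21)}.
Keep only column(s) G, B: {(d, n), (d, s), (d, u), (n, n), (n, s), (n, u), (p, n), (p, s), (p, u)}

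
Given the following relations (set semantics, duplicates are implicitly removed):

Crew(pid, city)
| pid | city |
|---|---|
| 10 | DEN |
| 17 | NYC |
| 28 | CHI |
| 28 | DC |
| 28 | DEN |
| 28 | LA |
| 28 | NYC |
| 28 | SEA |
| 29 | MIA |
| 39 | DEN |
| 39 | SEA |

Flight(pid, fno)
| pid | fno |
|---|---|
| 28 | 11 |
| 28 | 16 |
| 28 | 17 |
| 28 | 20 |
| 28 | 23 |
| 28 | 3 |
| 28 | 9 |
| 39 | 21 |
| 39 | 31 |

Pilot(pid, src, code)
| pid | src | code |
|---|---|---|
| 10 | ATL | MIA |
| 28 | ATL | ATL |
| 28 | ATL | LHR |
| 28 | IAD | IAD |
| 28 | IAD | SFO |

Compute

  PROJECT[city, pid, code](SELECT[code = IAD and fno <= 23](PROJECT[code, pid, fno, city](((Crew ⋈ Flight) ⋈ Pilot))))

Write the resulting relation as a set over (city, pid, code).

{(CHI, 28, IAD), (DC, 28, IAD), (DEN, 28, IAD), (LA, 28, IAD), (NYC, 28, IAD), (SEA, 28, IAD)}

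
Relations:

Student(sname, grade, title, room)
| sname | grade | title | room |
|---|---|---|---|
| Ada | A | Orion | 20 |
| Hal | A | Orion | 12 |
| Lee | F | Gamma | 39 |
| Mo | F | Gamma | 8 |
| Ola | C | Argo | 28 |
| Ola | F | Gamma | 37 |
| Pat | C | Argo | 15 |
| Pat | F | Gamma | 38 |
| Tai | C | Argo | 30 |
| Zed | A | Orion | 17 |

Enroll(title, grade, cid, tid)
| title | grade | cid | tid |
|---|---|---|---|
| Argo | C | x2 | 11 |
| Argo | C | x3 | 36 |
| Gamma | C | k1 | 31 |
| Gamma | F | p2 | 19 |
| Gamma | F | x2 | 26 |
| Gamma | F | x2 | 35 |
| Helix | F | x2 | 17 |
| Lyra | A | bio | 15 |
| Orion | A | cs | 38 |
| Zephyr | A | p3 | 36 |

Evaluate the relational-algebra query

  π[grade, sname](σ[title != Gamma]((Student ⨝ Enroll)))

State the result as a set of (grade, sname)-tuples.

{(A, Ada), (A, Hal), (A, Zed), (C, Ola), (C, Pat), (C, Tai)}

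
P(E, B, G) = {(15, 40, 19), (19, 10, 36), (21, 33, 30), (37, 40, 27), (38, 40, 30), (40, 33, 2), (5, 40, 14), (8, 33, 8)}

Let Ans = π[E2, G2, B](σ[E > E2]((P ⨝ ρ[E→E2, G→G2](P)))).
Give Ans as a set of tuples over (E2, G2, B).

ρ[E→E2, G→G2]: schema becomes (E2, B, G2); tuples unchanged.
Natural join on B: {(15, 40, 19, 15, 19), (15, 40, 19, 37, 27), (15, 40, 19, 38, 30), (15, 40, 19, 5, 14), (19, 10, 36, 19, 36), (21, 33, 30, 21, 30), (21, 33, 30, 40, 2), (21, 33, 30, 8, 8), (37, 40, 27, 15, 19), (37, 40, 27, 37, 27), (37, 40, 27, 38, 30), (37, 40, 27, 5, 14), (38, 40, 30, 15, 19), (38, 40, 30, 37, 27), (38, 40, 30, 38, 30), (38, 40, 30, 5, 14), (40, 33, 2, 21, 30), (40, 33, 2, 40, 2), (40, 33, 2, 8, 8), (5, 40, 14, 15, 19), (5, 40, 14, 37, 27), (5, 40, 14, 38, 30), (5, 40, 14, 5, 14), (8, 33, 8, 21, 30), (8, 33, 8, 40, 2), (8, 33, 8, 8, 8)}
Apply σ_{E > E2}; surviving tuples: {(15, 40, 19, 5, 14), (21, 33, 30, 8, 8), (37, 40, 27, 15, 19), (37, 40, 27, 5, 14), (38, 40, 30, 15, 19), (38, 40, 30, 37, 27), (38, 40, 30, 5, 14), (40, 33, 2, 21, 30), (40, 33, 2, 8, 8)}
π_{E2, G2, B} gives {(15, 19, 40), (21, 30, 33), (37, 27, 40), (5, 14, 40), (8, 8, 33)} (4 duplicate(s) eliminated).

{(15, 19, 40), (21, 30, 33), (37, 27, 40), (5, 14, 40), (8, 8, 33)}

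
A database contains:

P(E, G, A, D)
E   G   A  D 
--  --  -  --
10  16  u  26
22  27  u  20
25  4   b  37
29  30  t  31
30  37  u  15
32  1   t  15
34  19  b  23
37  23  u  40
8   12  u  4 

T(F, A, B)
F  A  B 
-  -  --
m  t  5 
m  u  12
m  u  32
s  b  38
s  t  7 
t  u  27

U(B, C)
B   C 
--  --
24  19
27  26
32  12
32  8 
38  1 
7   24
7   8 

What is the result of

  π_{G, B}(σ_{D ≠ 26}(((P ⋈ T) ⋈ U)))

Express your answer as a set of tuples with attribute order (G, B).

Natural join on A: {(10, 16, u, 26, m, 12), (10, 16, u, 26, m, 32), (10, 16, u, 26, t, 27), (22, 27, u, 20, m, 12), (22, 27, u, 20, m, 32), (22, 27, u, 20, t, 27), (25, 4, b, 37, s, 38), (29, 30, t, 31, m, 5), (29, 30, t, 31, s, 7), (30, 37, u, 15, m, 12), (30, 37, u, 15, m, 32), (30, 37, u, 15, t, 27), (32, 1, t, 15, m, 5), (32, 1, t, 15, s, 7), (34, 19, b, 23, s, 38), (37, 23, u, 40, m, 12), (37, 23, u, 40, m, 32), (37, 23, u, 40, t, 27), (8, 12, u, 4, m, 12), (8, 12, u, 4, m, 32), (8, 12, u, 4, t, 27)}
Natural join on B: {(10, 16, u, 26, m, 32, 12), (10, 16, u, 26, m, 32, 8), (10, 16, u, 26, t, 27, 26), (22, 27, u, 20, m, 32, 12), (22, 27, u, 20, m, 32, 8), (22, 27, u, 20, t, 27, 26), (25, 4, b, 37, s, 38, 1), (29, 30, t, 31, s, 7, 24), (29, 30, t, 31, s, 7, 8), (30, 37, u, 15, m, 32, 12), (30, 37, u, 15, m, 32, 8), (30, 37, u, 15, t, 27, 26), (32, 1, t, 15, s, 7, 24), (32, 1, t, 15, s, 7, 8), (34, 19, b, 23, s, 38, 1), (37, 23, u, 40, m, 32, 12), (37, 23, u, 40, m, 32, 8), (37, 23, u, 40, t, 27, 26), (8, 12, u, 4, m, 32, 12), (8, 12, u, 4, m, 32, 8), (8, 12, u, 4, t, 27, 26)}
Selection D ≠ 26: {(22, 27, u, 20, m, 32, 12), (22, 27, u, 20, m, 32, 8), (22, 27, u, 20, t, 27, 26), (25, 4, b, 37, s, 38, 1), (29, 30, t, 31, s, 7, 24), (29, 30, t, 31, s, 7, 8), (30, 37, u, 15, m, 32, 12), (30, 37, u, 15, m, 32, 8), (30, 37, u, 15, t, 27, 26), (32, 1, t, 15, s, 7, 24), (32, 1, t, 15, s, 7, 8), (34, 19, b, 23, s, 38, 1), (37, 23, u, 40, m, 32, 12), (37, 23, u, 40, m, 32, 8), (37, 23, u, 40, t, 27, 26), (8, 12, u, 4, m, 32, 12), (8, 12, u, 4, m, 32, 8), (8, 12, u, 4, t, 27, 26)}
Keep only column(s) G, B (6 duplicate(s) eliminated): {(1, 7), (12, 27), (12, 32), (19, 38), (23, 27), (23, 32), (27, 27), (27, 32), (30, 7), (37, 27), (37, 32), (4, 38)}

{(1, 7), (12, 27), (12, 32), (19, 38), (23, 27), (23, 32), (27, 27), (27, 32), (30, 7), (37, 27), (37, 32), (4, 38)}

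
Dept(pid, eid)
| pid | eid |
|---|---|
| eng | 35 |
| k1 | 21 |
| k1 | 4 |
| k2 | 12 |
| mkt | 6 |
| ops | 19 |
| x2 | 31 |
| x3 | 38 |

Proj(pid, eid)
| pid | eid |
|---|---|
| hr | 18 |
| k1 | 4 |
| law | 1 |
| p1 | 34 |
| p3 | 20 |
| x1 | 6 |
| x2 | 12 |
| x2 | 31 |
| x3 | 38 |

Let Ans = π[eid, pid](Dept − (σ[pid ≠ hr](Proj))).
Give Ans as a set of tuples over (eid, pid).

Selection pid ≠ hr: {(k1, 4), (law, 1), (p1, 34), (p3, 20), (x1, 6), (x2, 12), (x2, 31), (x3, 38)}
Taking the difference: {(eng, 35), (k1, 21), (k2, 12), (mkt, 6), (ops, 19)}
π[eid, pid]: project onto (eid, pid) → {(12, k2), (19, ops), (21, k1), (35, eng), (6, mkt)}

{(12, k2), (19, ops), (21, k1), (35, eng), (6, mkt)}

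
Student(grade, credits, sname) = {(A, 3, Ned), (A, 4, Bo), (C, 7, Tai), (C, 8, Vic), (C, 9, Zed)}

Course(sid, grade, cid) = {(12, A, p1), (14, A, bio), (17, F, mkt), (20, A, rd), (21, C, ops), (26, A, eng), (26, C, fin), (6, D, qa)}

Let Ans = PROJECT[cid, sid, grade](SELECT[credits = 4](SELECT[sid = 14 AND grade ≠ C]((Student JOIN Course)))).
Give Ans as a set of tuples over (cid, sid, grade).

Student ⋈ Course (natural join on grade): {(A, 3, Ned, 12, p1), (A, 3, Ned, 14, bio), (A, 3, Ned, 20, rd), (A, 3, Ned, 26, eng), (A, 4, Bo, 12, p1), (A, 4, Bo, 14, bio), (A, 4, Bo, 20, rd), (A, 4, Bo, 26, eng), (C, 7, Tai, 21, ops), (C, 7, Tai, 26, fin), (C, 8, Vic, 21, ops), (C, 8, Vic, 26, fin), (C, 9, Zed, 21, ops), (C, 9, Zed, 26, fin)}
σ[sid = 14 AND grade ≠ C]: keep tuples satisfying sid = 14 AND grade ≠ C → {(A, 3, Ned, 14, bio), (A, 4, Bo, 14, bio)}
σ[credits = 4]: keep tuples satisfying credits = 4 → {(A, 4, Bo, 14, bio)}
Projecting to cid, sid, grade: {(bio, 14, A)}

{(bio, 14, A)}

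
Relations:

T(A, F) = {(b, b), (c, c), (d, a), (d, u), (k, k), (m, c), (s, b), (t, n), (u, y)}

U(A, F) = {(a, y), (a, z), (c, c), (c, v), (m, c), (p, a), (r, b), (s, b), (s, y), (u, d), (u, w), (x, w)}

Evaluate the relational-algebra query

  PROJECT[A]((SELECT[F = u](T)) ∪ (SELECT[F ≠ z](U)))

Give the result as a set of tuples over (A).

{a, c, d, m, p, r, s, u, x}

σ[F = u]: keep tuples satisfying F = u → {(d, u)}
σ[F ≠ z]: keep tuples satisfying F ≠ z → {(a, y), (c, c), (c, v), (m, c), (p, a), (r, b), (s, b), (s, y), (u, d), (u, w), (x, w)}
Union: {(d, u)} with {(a, y), (c, c), (c, v), (m, c), (p, a), (r, b), (s, b), (s, y), (u, d), (u, w), (x, w)} → {(a, y), (c, c), (c, v), (d, u), (m, c), (p, a), (r, b), (s, b), (s, y), (u, d), (u, w), (x, w)}
π[A]: project onto (A) (3 duplicate(s) eliminated) → {a, c, d, m, p, r, s, u, x}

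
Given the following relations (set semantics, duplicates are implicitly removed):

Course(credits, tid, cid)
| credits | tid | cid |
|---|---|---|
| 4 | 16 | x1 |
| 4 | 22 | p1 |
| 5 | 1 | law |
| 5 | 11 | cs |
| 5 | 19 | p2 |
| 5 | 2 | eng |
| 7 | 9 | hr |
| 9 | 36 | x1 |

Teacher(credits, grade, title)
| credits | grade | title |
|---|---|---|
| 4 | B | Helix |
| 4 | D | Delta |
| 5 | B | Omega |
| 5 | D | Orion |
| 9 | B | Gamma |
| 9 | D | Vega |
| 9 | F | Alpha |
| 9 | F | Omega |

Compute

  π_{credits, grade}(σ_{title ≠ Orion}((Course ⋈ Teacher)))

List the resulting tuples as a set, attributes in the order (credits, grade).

{(4, B), (4, D), (5, B), (9, B), (9, D), (9, F)}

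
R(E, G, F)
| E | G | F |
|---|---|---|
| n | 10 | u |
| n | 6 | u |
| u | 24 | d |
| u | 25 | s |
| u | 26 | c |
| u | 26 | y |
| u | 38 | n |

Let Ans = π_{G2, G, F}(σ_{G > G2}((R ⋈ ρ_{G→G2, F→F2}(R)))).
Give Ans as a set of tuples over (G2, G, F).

{(24, 25, s), (24, 26, c), (24, 26, y), (24, 38, n), (25, 26, c), (25, 26, y), (25, 38, n), (26, 38, n), (6, 10, u)}

ρ[G→G2, F→F2]: schema becomes (E, G2, F2); tuples unchanged.
R ⋈ ρ_{G→G2, F→F2}(R) (natural join on E): {(n, 10, u, 10, u), (n, 10, u, 6, u), (n, 6, u, 10, u), (n, 6, u, 6, u), (u, 24, d, 24, d), (u, 24, d, 25, s), (u, 24, d, 26, c), (u, 24, d, 26, y), (u, 24, d, 38, n), (u, 25, s, 24, d), (u, 25, s, 25, s), (u, 25, s, 26, c), (u, 25, s, 26, y), (u, 25, s, 38, n), (u, 26, c, 24, d), (u, 26, c, 25, s), (u, 26, c, 26, c), (u, 26, c, 26, y), (u, 26, c, 38, n), (u, 26, y, 24, d), (u, 26, y, 25, s), (u, 26, y, 26, c), (u, 26, y, 26, y), (u, 26, y, 38, n), (u, 38, n, 24, d), (u, 38, n, 25, s), (u, 38, n, 26, c), (u, 38, n, 26, y), (u, 38, n, 38, n)}
σ[G > G2]: keep tuples satisfying G > G2 → {(n, 10, u, 6, u), (u, 25, s, 24, d), (u, 26, c, 24, d), (u, 26, c, 25, s), (u, 26, y, 24, d), (u, 26, y, 25, s), (u, 38, n, 24, d), (u, 38, n, 25, s), (u, 38, n, 26, c), (u, 38, n, 26, y)}
Keep only column(s) G2, G, F (1 duplicate(s) eliminated): {(24, 25, s), (24, 26, c), (24, 26, y), (24, 38, n), (25, 26, c), (25, 26, y), (25, 38, n), (26, 38, n), (6, 10, u)}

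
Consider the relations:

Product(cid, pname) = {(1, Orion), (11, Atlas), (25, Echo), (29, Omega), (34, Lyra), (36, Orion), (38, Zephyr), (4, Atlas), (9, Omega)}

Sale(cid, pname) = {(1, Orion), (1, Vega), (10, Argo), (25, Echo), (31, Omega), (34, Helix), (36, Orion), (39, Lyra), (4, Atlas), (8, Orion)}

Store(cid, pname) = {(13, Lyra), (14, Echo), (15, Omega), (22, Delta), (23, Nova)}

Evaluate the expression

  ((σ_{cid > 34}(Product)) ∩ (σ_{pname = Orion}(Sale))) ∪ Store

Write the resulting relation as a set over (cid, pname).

{(13, Lyra), (14, Echo), (15, Omega), (22, Delta), (23, Nova), (36, Orion)}

Apply σ_{cid > 34}; surviving tuples: {(36, Orion), (38, Zephyr)}
Apply σ_{pname = Orion}; surviving tuples: {(1, Orion), (36, Orion), (8, Orion)}
Taking the intersection: {(36, Orion)}
Taking the union: {(13, Lyra), (14, Echo), (15, Omega), (22, Delta), (23, Nova), (36, Orion)}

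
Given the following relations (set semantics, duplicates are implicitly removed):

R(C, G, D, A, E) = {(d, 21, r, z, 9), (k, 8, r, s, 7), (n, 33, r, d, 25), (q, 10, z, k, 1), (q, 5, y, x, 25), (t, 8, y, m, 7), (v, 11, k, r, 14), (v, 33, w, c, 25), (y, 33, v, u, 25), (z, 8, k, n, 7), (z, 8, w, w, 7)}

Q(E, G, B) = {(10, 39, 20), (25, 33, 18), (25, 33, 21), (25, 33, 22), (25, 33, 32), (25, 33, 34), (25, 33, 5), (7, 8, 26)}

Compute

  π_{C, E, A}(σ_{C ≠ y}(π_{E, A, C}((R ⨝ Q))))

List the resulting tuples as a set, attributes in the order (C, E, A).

Natural join on G, E: {(k, 8, r, s, 7, 26), (n, 33, r, d, 25, 18), (n, 33, r, d, 25, 21), (n, 33, r, d, 25, 22), (n, 33, r, d, 25, 32), (n, 33, r, d, 25, 34), (n, 33, r, d, 25, 5), (t, 8, y, m, 7, 26), (v, 33, w, c, 25, 18), (v, 33, w, c, 25, 21), (v, 33, w, c, 25, 22), (v, 33, w, c, 25, 32), (v, 33, w, c, 25, 34), (v, 33, w, c, 25, 5), (y, 33, v, u, 25, 18), (y, 33, v, u, 25, 21), (y, 33, v, u, 25, 22), (y, 33, v, u, 25, 32), (y, 33, v, u, 25, 34), (y, 33, v, u, 25, 5), (z, 8, k, n, 7, 26), (z, 8, w, w, 7, 26)}
π_{E, A, C} gives {(25, c, v), (25, d, n), (25, u, y), (7, m, t), (7, n, z), (7, s, k), (7, w, z)} (15 duplicate(s) eliminated).
σ[C ≠ y]: keep tuples satisfying C ≠ y → {(25, c, v), (25, d, n), (7, m, t), (7, n, z), (7, s, k), (7, w, z)}
π_{C, E, A} gives {(k, 7, s), (n, 25, d), (t, 7, m), (v, 25, c), (z, 7, n), (z, 7, w)}.

{(k, 7, s), (n, 25, d), (t, 7, m), (v, 25, c), (z, 7, n), (z, 7, w)}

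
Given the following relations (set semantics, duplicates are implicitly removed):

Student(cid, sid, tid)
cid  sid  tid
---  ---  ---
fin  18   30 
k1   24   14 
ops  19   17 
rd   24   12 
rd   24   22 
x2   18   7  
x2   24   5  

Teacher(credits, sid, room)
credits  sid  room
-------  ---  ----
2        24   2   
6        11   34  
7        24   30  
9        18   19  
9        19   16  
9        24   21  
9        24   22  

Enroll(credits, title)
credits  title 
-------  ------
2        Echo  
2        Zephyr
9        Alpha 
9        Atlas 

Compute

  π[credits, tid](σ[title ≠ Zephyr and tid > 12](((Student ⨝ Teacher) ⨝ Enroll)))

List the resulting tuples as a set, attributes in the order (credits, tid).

{(2, 14), (2, 22), (9, 14), (9, 17), (9, 22), (9, 30)}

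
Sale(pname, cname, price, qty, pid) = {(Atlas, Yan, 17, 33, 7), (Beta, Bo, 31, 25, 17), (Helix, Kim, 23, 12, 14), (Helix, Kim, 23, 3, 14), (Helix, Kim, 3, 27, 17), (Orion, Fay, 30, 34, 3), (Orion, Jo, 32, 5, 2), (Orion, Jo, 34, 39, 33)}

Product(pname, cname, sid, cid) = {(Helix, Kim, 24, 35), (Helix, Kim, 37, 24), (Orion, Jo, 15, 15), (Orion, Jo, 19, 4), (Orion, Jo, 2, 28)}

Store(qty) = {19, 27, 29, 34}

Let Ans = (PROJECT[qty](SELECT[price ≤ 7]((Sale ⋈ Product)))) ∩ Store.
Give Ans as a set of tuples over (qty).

{27}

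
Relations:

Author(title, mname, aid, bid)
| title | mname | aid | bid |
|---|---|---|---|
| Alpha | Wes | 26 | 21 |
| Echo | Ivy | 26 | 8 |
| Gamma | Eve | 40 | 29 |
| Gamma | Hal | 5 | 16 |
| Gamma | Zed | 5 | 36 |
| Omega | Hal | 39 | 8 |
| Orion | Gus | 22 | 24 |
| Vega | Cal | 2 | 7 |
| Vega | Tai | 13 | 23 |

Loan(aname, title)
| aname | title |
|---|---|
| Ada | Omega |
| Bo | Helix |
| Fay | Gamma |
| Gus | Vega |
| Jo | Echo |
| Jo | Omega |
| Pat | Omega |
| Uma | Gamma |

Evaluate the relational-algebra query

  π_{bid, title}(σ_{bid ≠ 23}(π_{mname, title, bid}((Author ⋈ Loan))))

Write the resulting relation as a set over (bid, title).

Author ⋈ Loan (natural join on title): {(Echo, Ivy, 26, 8, Jo), (Gamma, Eve, 40, 29, Fay), (Gamma, Eve, 40, 29, Uma), (Gamma, Hal, 5, 16, Fay), (Gamma, Hal, 5, 16, Uma), (Gamma, Zed, 5, 36, Fay), (Gamma, Zed, 5, 36, Uma), (Omega, Hal, 39, 8, Ada), (Omega, Hal, 39, 8, Jo), (Omega, Hal, 39, 8, Pat), (Vega, Cal, 2, 7, Gus), (Vega, Tai, 13, 23, Gus)}
π[mname, title, bid]: project onto (mname, title, bid) (5 duplicate(s) eliminated) → {(Cal, Vega, 7), (Eve, Gamma, 29), (Hal, Gamma, 16), (Hal, Omega, 8), (Ivy, Echo, 8), (Tai, Vega, 23), (Zed, Gamma, 36)}
Selection bid ≠ 23: {(Cal, Vega, 7), (Eve, Gamma, 29), (Hal, Gamma, 16), (Hal, Omega, 8), (Ivy, Echo, 8), (Zed, Gamma, 36)}
π[bid, title]: project onto (bid, title) → {(16, Gamma), (29, Gamma), (36, Gamma), (7, Vega), (8, Echo), (8, Omega)}

{(16, Gamma), (29, Gamma), (36, Gamma), (7, Vega), (8, Echo), (8, Omega)}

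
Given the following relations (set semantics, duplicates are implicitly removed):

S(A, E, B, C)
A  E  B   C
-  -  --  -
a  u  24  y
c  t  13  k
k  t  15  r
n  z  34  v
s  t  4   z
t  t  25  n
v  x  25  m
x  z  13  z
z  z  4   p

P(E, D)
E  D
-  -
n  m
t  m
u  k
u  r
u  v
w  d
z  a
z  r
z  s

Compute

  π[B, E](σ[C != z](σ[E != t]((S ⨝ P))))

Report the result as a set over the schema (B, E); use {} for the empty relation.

Joining S and P on E yields {(a, u, 24, y, k), (a, u, 24, y, r), (a, u, 24, y, v), (c, t, 13, k, m), (k, t, 15, r, m), (n, z, 34, v, a), (n, z, 34, v, r), (n, z, 34, v, s), (s, t, 4, z, m), (t, t, 25, n, m), (x, z, 13, z, a), (x, z, 13, z, r), (x, z, 13, z, s), (z, z, 4, p, a), (z, z, 4, p, r), (z, z, 4, p, s)}.
Apply σ_{E != t}; surviving tuples: {(a, u, 24, y, k), (a, u, 24, y, r), (a, u, 24, y, v), (n, z, 34, v, a), (n, z, 34, v, r), (n, z, 34, v, s), (x, z, 13, z, a), (x, z, 13, z, r), (x, z, 13, z, s), (z, z, 4, p, a), (z, z, 4, p, r), (z, z, 4, p, s)}
Apply σ_{C != z}; surviving tuples: {(a, u, 24, y, k), (a, u, 24, y, r), (a, u, 24, y, v), (n, z, 34, v, a), (n, z, 34, v, r), (n, z, 34, v, s), (z, z, 4, p, a), (z, z, 4, p, r), (z, z, 4, p, s)}
Projecting to B, E (6 duplicate(s) eliminated): {(24, u), (34, z), (4, z)}

{(24, u), (34, z), (4, z)}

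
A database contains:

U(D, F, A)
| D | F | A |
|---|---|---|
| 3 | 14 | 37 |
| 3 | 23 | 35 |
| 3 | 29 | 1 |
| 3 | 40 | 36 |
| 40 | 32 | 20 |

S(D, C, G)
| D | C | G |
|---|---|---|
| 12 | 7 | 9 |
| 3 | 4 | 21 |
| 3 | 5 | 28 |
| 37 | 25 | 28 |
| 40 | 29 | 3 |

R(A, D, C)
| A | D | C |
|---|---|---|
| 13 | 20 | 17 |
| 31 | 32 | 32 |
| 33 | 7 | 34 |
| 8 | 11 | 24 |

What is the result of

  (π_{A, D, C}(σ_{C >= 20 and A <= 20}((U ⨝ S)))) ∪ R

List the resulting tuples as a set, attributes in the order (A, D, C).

Joining U and S on D yields {(3, 14, 37, 4, 21), (3, 14, 37, 5, 28), (3, 23, 35, 4, 21), (3, 23, 35, 5, 28), (3, 29, 1, 4, 21), (3, 29, 1, 5, 28), (3, 40, 36, 4, 21), (3, 40, 36, 5, 28), (40, 32, 20, 29, 3)}.
Selection C >= 20 and A <= 20: {(40, 32, 20, 29, 3)}
Keep only column(s) A, D, C: {(20, 40, 29)}
Union: {(20, 40, 29)} with {(13, 20, 17), (31, 32, 32), (33, 7, 34), (8, 11, 24)} → {(13, 20, 17), (20, 40, 29), (31, 32, 32), (33, 7, 34), (8, 11, 24)}

{(13, 20, 17), (20, 40, 29), (31, 32, 32), (33, 7, 34), (8, 11, 24)}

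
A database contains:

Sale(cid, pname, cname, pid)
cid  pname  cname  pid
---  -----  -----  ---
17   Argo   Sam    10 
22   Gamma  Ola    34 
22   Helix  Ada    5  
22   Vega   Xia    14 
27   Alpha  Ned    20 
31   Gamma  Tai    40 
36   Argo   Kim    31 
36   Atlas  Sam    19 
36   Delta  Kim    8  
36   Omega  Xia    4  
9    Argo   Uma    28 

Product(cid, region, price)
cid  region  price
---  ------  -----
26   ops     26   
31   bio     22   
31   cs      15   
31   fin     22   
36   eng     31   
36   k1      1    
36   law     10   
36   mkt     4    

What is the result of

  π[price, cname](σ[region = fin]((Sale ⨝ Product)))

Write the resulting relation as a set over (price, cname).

{(22, Tai)}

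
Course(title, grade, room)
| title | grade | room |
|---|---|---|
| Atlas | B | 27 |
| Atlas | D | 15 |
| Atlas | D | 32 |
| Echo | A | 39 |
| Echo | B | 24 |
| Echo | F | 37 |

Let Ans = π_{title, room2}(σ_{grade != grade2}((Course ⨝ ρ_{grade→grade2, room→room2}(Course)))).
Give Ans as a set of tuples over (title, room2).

ρ[grade→grade2, room→room2]: schema becomes (title, grade2, room2); tuples unchanged.
Course ⋈ ρ_{grade→grade2, room→room2}(Course) (natural join on title): {(Atlas, B, 27, B, 27), (Atlas, B, 27, D, 15), (Atlas, B, 27, D, 32), (Atlas, D, 15, B, 27), (Atlas, D, 15, D, 15), (Atlas, D, 15, D, 32), (Atlas, D, 32, B, 27), (Atlas, D, 32, D, 15), (Atlas, D, 32, D, 32), (Echo, A, 39, A, 39), (Echo, A, 39, B, 24), (Echo, A, 39, F, 37), (Echo, B, 24, A, 39), (Echo, B, 24, B, 24), (Echo, B, 24, F, 37), (Echo, F, 37, A, 39), (Echo, F, 37, B, 24), (Echo, F, 37, F, 37)}
Filtering on grade != grade2 leaves {(Atlas, B, 27, D, 15), (Atlas, B, 27, D, 32), (Atlas, D, 15, B, 27), (Atlas, D, 32, B, 27), (Echo, A, 39, B, 24), (Echo, A, 39, F, 37), (Echo, B, 24, A, 39), (Echo, B, 24, F, 37), (Echo, F, 37, A, 39), (Echo, F, 37, B, 24)}.
π[title, room2]: project onto (title, room2) (4 duplicate(s) eliminated) → {(Atlas, 15), (Atlas, 27), (Atlas, 32), (Echo, 24), (Echo, 37), (Echo, 39)}

{(Atlas, 15), (Atlas, 27), (Atlas, 32), (Echo, 24), (Echo, 37), (Echo, 39)}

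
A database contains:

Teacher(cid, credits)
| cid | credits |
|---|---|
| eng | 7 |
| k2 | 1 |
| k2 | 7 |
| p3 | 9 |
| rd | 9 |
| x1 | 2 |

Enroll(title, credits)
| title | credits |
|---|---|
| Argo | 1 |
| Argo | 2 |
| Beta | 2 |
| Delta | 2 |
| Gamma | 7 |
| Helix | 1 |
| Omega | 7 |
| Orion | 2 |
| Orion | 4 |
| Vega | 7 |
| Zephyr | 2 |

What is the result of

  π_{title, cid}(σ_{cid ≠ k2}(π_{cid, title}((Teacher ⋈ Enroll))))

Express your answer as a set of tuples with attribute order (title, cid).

{(Argo, x1), (Beta, x1), (Delta, x1), (Gamma, eng), (Omega, eng), (Orion, x1), (Vega, eng), (Zephyr, x1)}

Natural join on credits: {(eng, 7, Gamma), (eng, 7, Omega), (eng, 7, Vega), (k2, 1, Argo), (k2, 1, Helix), (k2, 7, Gamma), (k2, 7, Omega), (k2, 7, Vega), (x1, 2, Argo), (x1, 2, Beta), (x1, 2, Delta), (x1, 2, Orion), (x1, 2, Zephyr)}
π[cid, title]: project onto (cid, title) → {(eng, Gamma), (eng, Omega), (eng, Vega), (k2, Argo), (k2, Gamma), (k2, Helix), (k2, Omega), (k2, Vega), (x1, Argo), (x1, Beta), (x1, Delta), (x1, Orion), (x1, Zephyr)}
σ[cid ≠ k2]: keep tuples satisfying cid ≠ k2 → {(eng, Gamma), (eng, Omega), (eng, Vega), (x1, Argo), (x1, Beta), (x1, Delta), (x1, Orion), (x1, Zephyr)}
π[title, cid]: project onto (title, cid) → {(Argo, x1), (Beta, x1), (Delta, x1), (Gamma, eng), (Omega, eng), (Orion, x1), (Vega, eng), (Zephyr, x1)}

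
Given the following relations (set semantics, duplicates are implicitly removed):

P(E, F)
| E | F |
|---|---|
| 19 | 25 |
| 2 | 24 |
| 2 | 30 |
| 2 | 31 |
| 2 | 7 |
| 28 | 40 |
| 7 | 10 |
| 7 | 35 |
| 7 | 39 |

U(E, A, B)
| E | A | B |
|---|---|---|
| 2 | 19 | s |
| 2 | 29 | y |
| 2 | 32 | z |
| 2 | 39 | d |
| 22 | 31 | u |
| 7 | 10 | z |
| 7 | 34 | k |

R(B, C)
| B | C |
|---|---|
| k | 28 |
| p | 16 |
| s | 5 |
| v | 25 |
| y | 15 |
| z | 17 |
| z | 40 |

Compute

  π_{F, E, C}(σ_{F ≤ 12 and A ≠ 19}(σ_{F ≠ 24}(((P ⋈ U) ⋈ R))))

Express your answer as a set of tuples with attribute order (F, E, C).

Joining P and U on E yields {(2, 24, 19, s), (2, 24, 29, y), (2, 24, 32, z), (2, 24, 39, d), (2, 30, 19, s), (2, 30, 29, y), (2, 30, 32, z), (2, 30, 39, d), (2, 31, 19, s), (2, 31, 29, y), (2, 31, 32, z), (2, 31, 39, d), (2, 7, 19, s), (2, 7, 29, y), (2, 7, 32, z), (2, 7, 39, d), (7, 10, 10, z), (7, 10, 34, k), (7, 35, 10, z), (7, 35, 34, k), (7, 39, 10, z), (7, 39, 34, k)}.
Joining (P ⋈ U) and R on B yields {(2, 24, 19, s, 5), (2, 24, 29, y, 15), (2, 24, 32, z, 17), (2, 24, 32, z, 40), (2, 30, 19, s, 5), (2, 30, 29, y, 15), (2, 30, 32, z, 17), (2, 30, 32, z, 40), (2, 31, 19, s, 5), (2, 31, 29, y, 15), (2, 31, 32, z, 17), (2, 31, 32, z, 40), (2, 7, 19, s, 5), (2, 7, 29, y, 15), (2, 7, 32, z, 17), (2, 7, 32, z, 40), (7, 10, 10, z, 17), (7, 10, 10, z, 40), (7, 10, 34, k, 28), (7, 35, 10, z, 17), (7, 35, 10, z, 40), (7, 35, 34, k, 28), (7, 39, 10, z, 17), (7, 39, 10, z, 40), (7, 39, 34, k, 28)}.
Apply σ_{F ≠ 24}; surviving tuples: {(2, 30, 19, s, 5), (2, 30, 29, y, 15), (2, 30, 32, z, 17), (2, 30, 32, z, 40), (2, 31, 19, s, 5), (2, 31, 29, y, 15), (2, 31, 32, z, 17), (2, 31, 32, z, 40), (2, 7, 19, s, 5), (2, 7, 29, y, 15), (2, 7, 32, z, 17), (2, 7, 32, z, 40), (7, 10, 10, z, 17), (7, 10, 10, z, 40), (7, 10, 34, k, 28), (7, 35, 10, z, 17), (7, 35, 10, z, 40), (7, 35, 34, k, 28), (7, 39, 10, z, 17), (7, 39, 10, z, 40), (7, 39, 34, k, 28)}
Apply σ_{F ≤ 12 and A ≠ 19}; surviving tuples: {(2, 7, 29, y, 15), (2, 7, 32, z, 17), (2, 7, 32, z, 40), (7, 10, 10, z, 17), (7, 10, 10, z, 40), (7, 10, 34, k, 28)}
Keep only column(s) F, E, C: {(10, 7, 17), (10, 7, 28), (10, 7, 40), (7, 2, 15), (7, 2, 17), (7, 2, 40)}

{(10, 7, 17), (10, 7, 28), (10, 7, 40), (7, 2, 15), (7, 2, 17), (7, 2, 40)}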